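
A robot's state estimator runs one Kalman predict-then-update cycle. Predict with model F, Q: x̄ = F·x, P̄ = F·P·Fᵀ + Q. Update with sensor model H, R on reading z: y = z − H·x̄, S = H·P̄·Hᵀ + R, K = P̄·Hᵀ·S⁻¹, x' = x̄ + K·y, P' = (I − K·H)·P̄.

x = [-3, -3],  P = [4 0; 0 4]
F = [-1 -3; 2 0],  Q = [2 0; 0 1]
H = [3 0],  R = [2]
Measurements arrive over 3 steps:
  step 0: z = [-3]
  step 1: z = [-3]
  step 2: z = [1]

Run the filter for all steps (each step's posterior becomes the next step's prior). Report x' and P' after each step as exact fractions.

step 0: x' = [-177/190, -336/95], P' = [21/95 -4/95; -4/95 1471/95]
step 1: x' = [-118641/121024, -223455/121024], P' = [6713/30256 -9/30256; -9/30256 57001/30256]
step 2: x' = [2135043/5282132, -19223535/10564264], P' = [290090/1320533 -6686/1320533; -6686/1320533 2479200/1320533]

step 0: x̄ = F·x = [12, -6]
step 0: P̄ = F·P·Fᵀ + Q = [42 -8; -8 17]
step 0: y = z − H·x̄ = [-39]
step 0: S = H·P̄·Hᵀ + R = [380]
step 0: K = P̄·Hᵀ·S⁻¹ = [63/190; -6/95]
step 0: x' = x̄ + K·y = [-177/190, -336/95]
step 0: P' = (I − K·H)·P̄ = [21/95 -4/95; -4/95 1471/95]
step 1: x̄ = F·x = [2193/190, -177/95]
step 1: P̄ = F·P·Fᵀ + Q = [13426/95 -18/95; -18/95 179/95]
step 1: y = z − H·x̄ = [-7149/190]
step 1: S = H·P̄·Hᵀ + R = [121024/95]
step 1: K = P̄·Hᵀ·S⁻¹ = [20139/60512; -27/60512]
step 1: x' = x̄ + K·y = [-118641/121024, -223455/121024]
step 1: P' = (I − K·H)·P̄ = [6713/30256 -9/30256; -9/30256 57001/30256]
step 2: x̄ = F·x = [394503/60512, -118641/60512]
step 2: P̄ = F·P·Fᵀ + Q = [145045/7564 -3343/7564; -3343/7564 14277/7564]
step 2: y = z − H·x̄ = [-1122997/60512]
step 2: S = H·P̄·Hᵀ + R = [1320533/7564]
step 2: K = P̄·Hᵀ·S⁻¹ = [435135/1320533; -10029/1320533]
step 2: x' = x̄ + K·y = [2135043/5282132, -19223535/10564264]
step 2: P' = (I − K·H)·P̄ = [290090/1320533 -6686/1320533; -6686/1320533 2479200/1320533]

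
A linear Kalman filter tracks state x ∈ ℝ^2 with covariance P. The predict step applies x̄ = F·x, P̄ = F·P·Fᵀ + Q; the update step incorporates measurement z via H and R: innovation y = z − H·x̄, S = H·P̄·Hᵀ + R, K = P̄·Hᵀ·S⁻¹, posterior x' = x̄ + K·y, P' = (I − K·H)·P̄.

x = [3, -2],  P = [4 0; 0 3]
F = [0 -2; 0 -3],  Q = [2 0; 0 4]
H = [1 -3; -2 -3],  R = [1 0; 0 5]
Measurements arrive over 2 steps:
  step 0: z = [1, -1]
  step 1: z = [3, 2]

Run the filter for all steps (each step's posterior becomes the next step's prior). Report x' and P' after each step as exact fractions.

step 0: x' = [6814/10391, -954/10391], P' = [6010/10391 1080/10391; 1080/10391 1145/10391]
step 1: x' = [3697362/12844177, -11223411/12844177], P' = [6717942/12844177 1132872/12844177; 1132872/12844177 1357867/12844177]

step 0: x̄ = F·x = [4, 6]
step 0: P̄ = F·P·Fᵀ + Q = [14 18; 18 31]
step 0: y = z − H·x̄ = [15, 25]
step 0: S = H·P̄·Hᵀ + R = [186 305; 305 556]
step 0: K = P̄·Hᵀ·S⁻¹ = [2770/10391 -3052/10391; -2355/10391 -1119/10391]
step 0: x' = x̄ + K·y = [6814/10391, -954/10391]
step 0: P' = (I − K·H)·P̄ = [6010/10391 1080/10391; 1080/10391 1145/10391]
step 1: x̄ = F·x = [1908/10391, 2862/10391]
step 1: P̄ = F·P·Fᵀ + Q = [25362/10391 6870/10391; 6870/10391 51869/10391]
step 1: y = z − H·x̄ = [37851/10391, 33184/10391]
step 1: S = H·P̄·Hᵀ + R = [461354/10391 436707/10391; 436707/10391 702664/10391]
step 1: K = P̄·Hᵀ·S⁻¹ = [3319326/12844177 -3366900/12844177; -2940729/12844177 -1267869/12844177]
step 1: x' = x̄ + K·y = [3697362/12844177, -11223411/12844177]
step 1: P' = (I − K·H)·P̄ = [6717942/12844177 1132872/12844177; 1132872/12844177 1357867/12844177]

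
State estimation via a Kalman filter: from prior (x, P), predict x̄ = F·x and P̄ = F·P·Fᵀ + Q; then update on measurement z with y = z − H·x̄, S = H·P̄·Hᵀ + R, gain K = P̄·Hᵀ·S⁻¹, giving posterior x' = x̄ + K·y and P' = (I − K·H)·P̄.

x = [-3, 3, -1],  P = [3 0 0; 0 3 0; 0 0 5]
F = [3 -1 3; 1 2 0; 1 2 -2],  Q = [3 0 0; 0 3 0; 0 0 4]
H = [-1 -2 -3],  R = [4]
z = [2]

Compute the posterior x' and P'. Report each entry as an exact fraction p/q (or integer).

x̄ = F·x = [-15, 3, 5]
P̄ = F·P·Fᵀ + Q = [78 3 -27; 3 18 15; -27 15 39]
y = z − H·x̄ = [8]
S = H·P̄·Hᵀ + R = [535]
K = P̄·Hᵀ·S⁻¹ = [-3/535; -84/535; -24/107]
x' = x̄ + K·y = [-8049/535, 933/535, 343/107]
P' = (I − K·H)·P̄ = [41721/535 1353/535 -2961/107; 1353/535 2574/535 -411/107; -2961/107 -411/107 1293/107]

x' = [-8049/535, 933/535, 343/107]
P' = [41721/535 1353/535 -2961/107; 1353/535 2574/535 -411/107; -2961/107 -411/107 1293/107]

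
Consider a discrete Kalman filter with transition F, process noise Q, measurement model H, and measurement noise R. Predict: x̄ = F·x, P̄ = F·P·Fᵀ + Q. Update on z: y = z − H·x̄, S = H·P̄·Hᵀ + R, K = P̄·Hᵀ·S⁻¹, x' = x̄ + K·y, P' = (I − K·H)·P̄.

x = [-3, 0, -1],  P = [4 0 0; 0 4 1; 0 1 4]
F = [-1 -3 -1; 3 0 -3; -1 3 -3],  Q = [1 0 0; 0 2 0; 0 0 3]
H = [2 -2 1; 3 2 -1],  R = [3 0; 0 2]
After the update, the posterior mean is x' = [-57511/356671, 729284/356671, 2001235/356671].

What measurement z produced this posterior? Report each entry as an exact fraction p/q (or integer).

x̄ = F·x = [4, -6, 6]
P̄ = F·P·Fᵀ + Q = [51 9 -14; 9 74 15; -14 15 61]
S = H·P̄·Hᵀ + R = [376 -23; -23 950]
K = P̄·Hᵀ·S⁻¹ = [70755/356671 71170/356671; -105570/356671 57515/356671; 1171/356671 -27379/356671]
x' − x̄ = [-1484195/356671, 2869310/356671, -138791/356671] = K·y
y = (KᵀK)⁻¹·Kᵀ·(x' − x̄) = [-25, 4]
z = y + H·x̄ = [-25, 4] + [26, -6] = [1, -2]

z = [1, -2]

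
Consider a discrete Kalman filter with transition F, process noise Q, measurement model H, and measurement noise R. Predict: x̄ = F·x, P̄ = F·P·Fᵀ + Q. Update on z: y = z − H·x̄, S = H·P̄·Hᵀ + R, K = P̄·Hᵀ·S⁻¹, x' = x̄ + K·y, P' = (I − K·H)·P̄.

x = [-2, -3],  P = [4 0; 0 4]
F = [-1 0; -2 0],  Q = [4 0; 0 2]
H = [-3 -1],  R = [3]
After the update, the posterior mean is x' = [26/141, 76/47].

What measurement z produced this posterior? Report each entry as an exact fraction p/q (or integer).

z = [-2]

x̄ = F·x = [2, 4]
P̄ = F·P·Fᵀ + Q = [8 8; 8 18]
S = H·P̄·Hᵀ + R = [141]
K = P̄·Hᵀ·S⁻¹ = [-32/141; -14/47]
x' − x̄ = [-256/141, -112/47] = K·y
y = (KᵀK)⁻¹·Kᵀ·(x' − x̄) = [8]
z = y + H·x̄ = [8] + [-10] = [-2]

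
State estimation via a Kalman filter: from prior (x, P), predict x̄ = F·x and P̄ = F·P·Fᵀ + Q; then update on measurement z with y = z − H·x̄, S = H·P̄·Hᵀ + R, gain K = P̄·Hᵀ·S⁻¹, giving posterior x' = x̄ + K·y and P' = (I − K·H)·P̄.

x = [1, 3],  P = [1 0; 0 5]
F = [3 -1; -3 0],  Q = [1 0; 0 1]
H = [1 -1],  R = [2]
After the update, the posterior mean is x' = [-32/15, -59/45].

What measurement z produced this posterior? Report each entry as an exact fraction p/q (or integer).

z = [-1]

x̄ = F·x = [0, -3]
P̄ = F·P·Fᵀ + Q = [15 -9; -9 10]
S = H·P̄·Hᵀ + R = [45]
K = P̄·Hᵀ·S⁻¹ = [8/15; -19/45]
x' − x̄ = [-32/15, 76/45] = K·y
y = (KᵀK)⁻¹·Kᵀ·(x' − x̄) = [-4]
z = y + H·x̄ = [-4] + [3] = [-1]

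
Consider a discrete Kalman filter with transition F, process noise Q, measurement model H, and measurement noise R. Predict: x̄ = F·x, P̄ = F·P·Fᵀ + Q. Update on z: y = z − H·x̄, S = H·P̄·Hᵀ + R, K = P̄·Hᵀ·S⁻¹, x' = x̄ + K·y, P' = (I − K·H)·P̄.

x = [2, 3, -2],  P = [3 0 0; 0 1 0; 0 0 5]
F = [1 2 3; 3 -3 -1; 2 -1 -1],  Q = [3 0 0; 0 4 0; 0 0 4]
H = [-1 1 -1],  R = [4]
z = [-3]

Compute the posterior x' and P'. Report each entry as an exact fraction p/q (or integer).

x̄ = F·x = [2, -1, 3]
P̄ = F·P·Fᵀ + Q = [55 -12 -11; -12 45 26; -11 26 22]
y = z − H·x̄ = [3]
S = H·P̄·Hᵀ + R = [76]
K = P̄·Hᵀ·S⁻¹ = [-14/19; 31/76; 15/76]
x' = x̄ + K·y = [-4/19, 17/76, 273/76]
P' = (I − K·H)·P̄ = [261/19 206/19 1/19; 206/19 2459/76 1511/76; 1/19 1511/76 1447/76]

x' = [-4/19, 17/76, 273/76]
P' = [261/19 206/19 1/19; 206/19 2459/76 1511/76; 1/19 1511/76 1447/76]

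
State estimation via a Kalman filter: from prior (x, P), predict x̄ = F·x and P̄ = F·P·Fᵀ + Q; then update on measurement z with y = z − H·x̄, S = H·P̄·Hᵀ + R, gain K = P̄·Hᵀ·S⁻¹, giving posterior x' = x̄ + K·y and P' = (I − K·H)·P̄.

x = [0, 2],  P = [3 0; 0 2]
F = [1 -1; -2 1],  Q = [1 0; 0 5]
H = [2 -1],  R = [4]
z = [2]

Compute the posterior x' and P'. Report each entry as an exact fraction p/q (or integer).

x' = [2/79, -122/79]
P' = [74/79 68/79; 68/79 276/79]

x̄ = F·x = [-2, 2]
P̄ = F·P·Fᵀ + Q = [6 -8; -8 19]
y = z − H·x̄ = [8]
S = H·P̄·Hᵀ + R = [79]
K = P̄·Hᵀ·S⁻¹ = [20/79; -35/79]
x' = x̄ + K·y = [2/79, -122/79]
P' = (I − K·H)·P̄ = [74/79 68/79; 68/79 276/79]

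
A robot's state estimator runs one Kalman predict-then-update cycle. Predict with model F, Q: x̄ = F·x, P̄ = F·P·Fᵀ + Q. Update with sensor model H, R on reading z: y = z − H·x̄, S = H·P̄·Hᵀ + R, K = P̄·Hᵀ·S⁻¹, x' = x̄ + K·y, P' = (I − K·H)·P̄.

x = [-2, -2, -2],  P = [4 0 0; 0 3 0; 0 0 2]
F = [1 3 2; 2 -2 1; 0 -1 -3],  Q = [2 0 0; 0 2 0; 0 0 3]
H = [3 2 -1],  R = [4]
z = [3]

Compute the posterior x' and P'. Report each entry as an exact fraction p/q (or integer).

x̄ = F·x = [-12, -2, 8]
P̄ = F·P·Fᵀ + Q = [41 -6 -21; -6 32 0; -21 0 24]
y = z − H·x̄ = [51]
S = H·P̄·Hᵀ + R = [579]
K = P̄·Hᵀ·S⁻¹ = [44/193; 46/579; -29/193]
x' = x̄ + K·y = [-72/193, 396/193, 65/193]
P' = (I − K·H)·P̄ = [2105/193 -3182/193 -225/193; -3182/193 16412/579 1334/193; -225/193 1334/193 2109/193]

x' = [-72/193, 396/193, 65/193]
P' = [2105/193 -3182/193 -225/193; -3182/193 16412/579 1334/193; -225/193 1334/193 2109/193]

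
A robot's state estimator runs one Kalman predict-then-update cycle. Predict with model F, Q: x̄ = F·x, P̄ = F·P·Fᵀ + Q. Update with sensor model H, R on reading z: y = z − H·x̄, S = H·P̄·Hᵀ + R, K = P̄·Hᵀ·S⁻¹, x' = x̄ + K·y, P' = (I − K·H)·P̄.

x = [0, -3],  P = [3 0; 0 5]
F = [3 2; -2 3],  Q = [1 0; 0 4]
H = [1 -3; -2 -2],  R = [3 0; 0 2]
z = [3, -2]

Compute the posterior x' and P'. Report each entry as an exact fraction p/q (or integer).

x' = [7290/5023, -7732/15069]
P' = [2328/5023 -462/5023; -462/5023 6557/30138]

x̄ = F·x = [-6, -9]
P̄ = F·P·Fᵀ + Q = [48 12; 12 61]
y = z − H·x̄ = [-18, -32]
S = H·P̄·Hᵀ + R = [528 318; 318 534]
K = P̄·Hᵀ·S⁻¹ = [1238/5023 -1866/5023; -7481/30138 -3785/30138]
x' = x̄ + K·y = [7290/5023, -7732/15069]
P' = (I − K·H)·P̄ = [2328/5023 -462/5023; -462/5023 6557/30138]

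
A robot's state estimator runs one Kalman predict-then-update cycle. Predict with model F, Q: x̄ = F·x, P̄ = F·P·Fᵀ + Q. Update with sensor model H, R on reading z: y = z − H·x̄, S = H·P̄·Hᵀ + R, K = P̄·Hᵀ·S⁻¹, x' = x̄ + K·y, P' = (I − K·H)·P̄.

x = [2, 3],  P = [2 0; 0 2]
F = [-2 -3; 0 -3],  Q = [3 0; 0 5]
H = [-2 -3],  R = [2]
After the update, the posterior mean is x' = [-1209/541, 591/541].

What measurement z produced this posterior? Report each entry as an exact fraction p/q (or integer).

x̄ = F·x = [-13, -9]
P̄ = F·P·Fᵀ + Q = [29 18; 18 23]
S = H·P̄·Hᵀ + R = [541]
K = P̄·Hᵀ·S⁻¹ = [-112/541; -105/541]
x' − x̄ = [5824/541, 5460/541] = K·y
y = (KᵀK)⁻¹·Kᵀ·(x' − x̄) = [-52]
z = y + H·x̄ = [-52] + [53] = [1]

z = [1]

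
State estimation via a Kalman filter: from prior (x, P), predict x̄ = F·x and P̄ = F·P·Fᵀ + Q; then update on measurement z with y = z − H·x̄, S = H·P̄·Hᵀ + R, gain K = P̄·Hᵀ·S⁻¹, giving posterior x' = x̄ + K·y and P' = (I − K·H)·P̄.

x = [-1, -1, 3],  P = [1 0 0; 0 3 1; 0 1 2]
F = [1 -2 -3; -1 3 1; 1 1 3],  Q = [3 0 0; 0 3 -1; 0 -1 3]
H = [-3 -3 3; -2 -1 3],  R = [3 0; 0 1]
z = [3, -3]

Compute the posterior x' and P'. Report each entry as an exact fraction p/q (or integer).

x' = [12062/11567, -41707/11567, -17389/11567]
P' = [57910/11567 -35412/11567 25056/11567; -35412/11567 31725/11567 -10355/11567; 25056/11567 -10355/11567 14245/11567]

x̄ = F·x = [-8, 1, 7]
P̄ = F·P·Fᵀ + Q = [46 -36 -32; -36 39 23; -32 23 31]
y = z − H·x̄ = [-39, -39]
S = H·P̄·Hᵀ + R = [561 552; 552 605]
K = P̄·Hᵀ·S⁻¹ = [2558/11567 -5240/11567; -6668/11567 8034/11567; -456/11567 2978/11567]
x' = x̄ + K·y = [12062/11567, -41707/11567, -17389/11567]
P' = (I − K·H)·P̄ = [57910/11567 -35412/11567 25056/11567; -35412/11567 31725/11567 -10355/11567; 25056/11567 -10355/11567 14245/11567]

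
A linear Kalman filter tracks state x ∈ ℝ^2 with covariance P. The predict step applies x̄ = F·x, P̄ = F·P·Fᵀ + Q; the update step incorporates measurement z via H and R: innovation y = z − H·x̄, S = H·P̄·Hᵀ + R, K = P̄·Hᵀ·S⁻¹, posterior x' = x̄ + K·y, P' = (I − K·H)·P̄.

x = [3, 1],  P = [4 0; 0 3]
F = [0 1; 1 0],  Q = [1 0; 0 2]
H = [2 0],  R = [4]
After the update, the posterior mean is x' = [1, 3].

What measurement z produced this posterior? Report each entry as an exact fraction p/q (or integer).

z = [2]

x̄ = F·x = [1, 3]
P̄ = F·P·Fᵀ + Q = [4 0; 0 6]
S = H·P̄·Hᵀ + R = [20]
K = P̄·Hᵀ·S⁻¹ = [2/5; 0]
x' − x̄ = [0, 0] = K·y
y = (KᵀK)⁻¹·Kᵀ·(x' − x̄) = [0]
z = y + H·x̄ = [0] + [2] = [2]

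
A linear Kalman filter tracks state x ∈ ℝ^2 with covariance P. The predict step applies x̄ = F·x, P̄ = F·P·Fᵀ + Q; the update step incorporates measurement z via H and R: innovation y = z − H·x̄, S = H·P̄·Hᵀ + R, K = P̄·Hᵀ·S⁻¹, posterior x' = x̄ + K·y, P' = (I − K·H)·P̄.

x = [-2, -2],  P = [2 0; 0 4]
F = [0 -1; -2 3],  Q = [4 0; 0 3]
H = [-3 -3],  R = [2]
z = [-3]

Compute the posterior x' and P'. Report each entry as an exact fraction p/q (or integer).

x̄ = F·x = [2, -2]
P̄ = F·P·Fᵀ + Q = [8 -12; -12 47]
y = z − H·x̄ = [-3]
S = H·P̄·Hᵀ + R = [281]
K = P̄·Hᵀ·S⁻¹ = [12/281; -105/281]
x' = x̄ + K·y = [526/281, -247/281]
P' = (I − K·H)·P̄ = [2104/281 -2112/281; -2112/281 2182/281]

x' = [526/281, -247/281]
P' = [2104/281 -2112/281; -2112/281 2182/281]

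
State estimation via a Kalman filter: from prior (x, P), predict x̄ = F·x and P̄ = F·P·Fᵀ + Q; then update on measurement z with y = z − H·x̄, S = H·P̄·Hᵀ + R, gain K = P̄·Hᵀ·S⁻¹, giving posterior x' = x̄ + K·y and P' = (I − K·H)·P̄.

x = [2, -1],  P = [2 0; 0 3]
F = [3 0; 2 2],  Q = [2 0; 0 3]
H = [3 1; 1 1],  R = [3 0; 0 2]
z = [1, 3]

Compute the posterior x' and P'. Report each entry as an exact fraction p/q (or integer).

x̄ = F·x = [6, 2]
P̄ = F·P·Fᵀ + Q = [20 12; 12 23]
y = z − H·x̄ = [-19, -5]
S = H·P̄·Hᵀ + R = [278 131; 131 69]
K = P̄·Hᵀ·S⁻¹ = [776/2021 -536/2021; -514/2021 2001/2021]
x' = x̄ + K·y = [62/2021, 3803/2021]
P' = (I − K·H)·P̄ = [1700/2021 -2772/2021; -2772/2021 6774/2021]

x' = [62/2021, 3803/2021]
P' = [1700/2021 -2772/2021; -2772/2021 6774/2021]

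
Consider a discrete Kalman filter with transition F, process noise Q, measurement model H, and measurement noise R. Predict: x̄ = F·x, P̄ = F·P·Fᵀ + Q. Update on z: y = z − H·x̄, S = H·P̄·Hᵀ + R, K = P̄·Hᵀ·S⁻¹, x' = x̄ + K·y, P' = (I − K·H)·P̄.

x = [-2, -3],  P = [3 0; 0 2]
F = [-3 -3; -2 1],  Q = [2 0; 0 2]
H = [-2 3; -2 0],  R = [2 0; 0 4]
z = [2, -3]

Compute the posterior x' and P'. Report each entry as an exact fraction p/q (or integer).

x̄ = F·x = [15, 1]
P̄ = F·P·Fᵀ + Q = [47 12; 12 16]
y = z − H·x̄ = [29, 27]
S = H·P̄·Hᵀ + R = [190 116; 116 192]
K = P̄·Hᵀ·S⁻¹ = [-29/2878 -2783/5756; 462/1439 -459/1439]
x' = x̄ + K·y = [9517/5756, 2444/1439]
P' = (I − K·H)·P̄ = [2783/2878 918/1439; 918/1439 920/1439]

x' = [9517/5756, 2444/1439]
P' = [2783/2878 918/1439; 918/1439 920/1439]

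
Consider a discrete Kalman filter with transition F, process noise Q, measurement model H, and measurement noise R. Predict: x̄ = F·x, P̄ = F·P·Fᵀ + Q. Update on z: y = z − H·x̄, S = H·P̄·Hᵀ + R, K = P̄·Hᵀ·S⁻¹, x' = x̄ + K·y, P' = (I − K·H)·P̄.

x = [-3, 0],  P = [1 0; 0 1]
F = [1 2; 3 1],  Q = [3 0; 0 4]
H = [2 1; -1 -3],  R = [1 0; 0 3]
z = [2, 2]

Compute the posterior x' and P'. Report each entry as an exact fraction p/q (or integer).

x' = [205/127, -671/508]
P' = [267/635 -192/635; -192/635 1173/2540]

x̄ = F·x = [-3, -9]
P̄ = F·P·Fᵀ + Q = [8 5; 5 14]
y = z − H·x̄ = [17, -28]
S = H·P̄·Hᵀ + R = [67 -93; -93 167]
K = P̄·Hᵀ·S⁻¹ = [342/635 103/635; -363/2540 -917/2540]
x' = x̄ + K·y = [205/127, -671/508]
P' = (I − K·H)·P̄ = [267/635 -192/635; -192/635 1173/2540]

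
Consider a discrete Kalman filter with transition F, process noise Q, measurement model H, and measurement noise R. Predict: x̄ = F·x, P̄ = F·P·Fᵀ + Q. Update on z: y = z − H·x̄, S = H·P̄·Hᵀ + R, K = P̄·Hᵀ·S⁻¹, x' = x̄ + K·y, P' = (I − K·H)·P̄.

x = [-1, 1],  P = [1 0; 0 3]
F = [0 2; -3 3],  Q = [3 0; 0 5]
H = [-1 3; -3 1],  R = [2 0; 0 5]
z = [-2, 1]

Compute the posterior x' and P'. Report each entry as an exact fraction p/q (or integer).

x̄ = F·x = [2, 6]
P̄ = F·P·Fᵀ + Q = [15 18; 18 41]
y = z − H·x̄ = [-18, 1]
S = H·P̄·Hᵀ + R = [278 -12; -12 73]
K = P̄·Hᵀ·S⁻¹ = [2523/20150 -3519/10075; 7509/20150 -1177/10075]
x' = x̄ + K·y = [-196/325, -268/325]
P' = (I − K·H)·P̄ = [13827/20150 6291/20150; 6291/20150 7103/20150]

x' = [-196/325, -268/325]
P' = [13827/20150 6291/20150; 6291/20150 7103/20150]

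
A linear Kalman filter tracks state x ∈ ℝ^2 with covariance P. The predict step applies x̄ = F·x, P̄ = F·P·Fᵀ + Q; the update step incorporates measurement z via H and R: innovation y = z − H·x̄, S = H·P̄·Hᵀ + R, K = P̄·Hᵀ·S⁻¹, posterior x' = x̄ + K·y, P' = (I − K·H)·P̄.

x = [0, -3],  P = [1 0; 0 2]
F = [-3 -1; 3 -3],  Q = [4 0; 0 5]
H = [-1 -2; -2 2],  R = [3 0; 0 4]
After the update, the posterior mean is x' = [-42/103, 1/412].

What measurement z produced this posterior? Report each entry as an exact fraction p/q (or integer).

x̄ = F·x = [3, 9]
P̄ = F·P·Fᵀ + Q = [15 -3; -3 32]
S = H·P̄·Hᵀ + R = [134 -104; -104 216]
K = P̄·Hᵀ·S⁻¹ = [-711/2266 -360/1133; -67/206 69/412]
x' − x̄ = [-351/103, -3707/412] = K·y
y = (KᵀK)⁻¹·Kᵀ·(x' − x̄) = [22, -11]
z = y + H·x̄ = [22, -11] + [-21, 12] = [1, 1]

z = [1, 1]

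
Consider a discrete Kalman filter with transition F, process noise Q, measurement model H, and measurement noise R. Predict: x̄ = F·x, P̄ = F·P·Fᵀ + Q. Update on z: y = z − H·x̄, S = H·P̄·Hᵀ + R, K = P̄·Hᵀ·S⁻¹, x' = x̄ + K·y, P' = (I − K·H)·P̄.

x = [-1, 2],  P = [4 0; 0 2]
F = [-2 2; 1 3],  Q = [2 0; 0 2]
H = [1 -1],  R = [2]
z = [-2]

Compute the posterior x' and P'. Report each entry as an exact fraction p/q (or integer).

x̄ = F·x = [6, 5]
P̄ = F·P·Fᵀ + Q = [26 4; 4 24]
y = z − H·x̄ = [-3]
S = H·P̄·Hᵀ + R = [44]
K = P̄·Hᵀ·S⁻¹ = [1/2; -5/11]
x' = x̄ + K·y = [9/2, 70/11]
P' = (I − K·H)·P̄ = [15 14; 14 164/11]

x' = [9/2, 70/11]
P' = [15 14; 14 164/11]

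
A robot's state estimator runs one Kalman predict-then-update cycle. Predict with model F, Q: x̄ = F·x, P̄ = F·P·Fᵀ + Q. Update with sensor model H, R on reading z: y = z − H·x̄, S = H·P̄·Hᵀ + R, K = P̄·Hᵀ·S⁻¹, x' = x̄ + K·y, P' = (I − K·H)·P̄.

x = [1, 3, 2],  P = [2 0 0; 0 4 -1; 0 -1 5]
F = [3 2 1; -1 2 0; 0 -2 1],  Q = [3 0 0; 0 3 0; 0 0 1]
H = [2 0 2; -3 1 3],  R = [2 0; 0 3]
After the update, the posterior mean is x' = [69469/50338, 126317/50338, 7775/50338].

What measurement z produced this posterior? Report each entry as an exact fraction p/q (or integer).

x̄ = F·x = [11, 5, -4]
P̄ = F·P·Fᵀ + Q = [38 8 -11; 8 21 -18; -11 -18 26]
S = H·P̄·Hᵀ + R = [170 -92; -92 642]
K = P̄·Hᵀ·S⁻¹ = [5470/25169 -9331/50338; -4521/25169 -5765/50338; 6954/25169 9285/50338]
x' − x̄ = [-484249/50338, -125373/50338, 209127/50338] = K·y
y = (KᵀK)⁻¹·Kᵀ·(x' − x̄) = [-11, 39]
z = y + H·x̄ = [-11, 39] + [14, -40] = [3, -1]

z = [3, -1]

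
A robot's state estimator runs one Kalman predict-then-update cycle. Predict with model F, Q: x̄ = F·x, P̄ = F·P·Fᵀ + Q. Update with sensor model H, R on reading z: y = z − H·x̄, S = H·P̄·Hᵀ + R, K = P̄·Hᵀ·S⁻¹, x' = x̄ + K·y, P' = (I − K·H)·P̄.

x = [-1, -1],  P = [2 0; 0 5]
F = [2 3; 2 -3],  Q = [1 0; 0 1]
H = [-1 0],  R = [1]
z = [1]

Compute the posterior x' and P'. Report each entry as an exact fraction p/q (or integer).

x' = [-59/55, -93/55]
P' = [54/55 -37/55; -37/55 1601/55]

x̄ = F·x = [-5, 1]
P̄ = F·P·Fᵀ + Q = [54 -37; -37 54]
y = z − H·x̄ = [-4]
S = H·P̄·Hᵀ + R = [55]
K = P̄·Hᵀ·S⁻¹ = [-54/55; 37/55]
x' = x̄ + K·y = [-59/55, -93/55]
P' = (I − K·H)·P̄ = [54/55 -37/55; -37/55 1601/55]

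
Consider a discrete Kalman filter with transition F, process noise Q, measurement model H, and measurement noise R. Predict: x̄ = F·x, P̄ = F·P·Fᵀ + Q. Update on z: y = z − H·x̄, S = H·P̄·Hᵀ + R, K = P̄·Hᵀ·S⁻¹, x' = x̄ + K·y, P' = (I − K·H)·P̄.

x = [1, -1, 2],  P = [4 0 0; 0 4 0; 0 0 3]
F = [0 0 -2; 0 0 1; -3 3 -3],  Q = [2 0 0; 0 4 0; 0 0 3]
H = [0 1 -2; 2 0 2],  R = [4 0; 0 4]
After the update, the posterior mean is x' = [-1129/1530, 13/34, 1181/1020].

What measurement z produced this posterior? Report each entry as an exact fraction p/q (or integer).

x̄ = F·x = [-4, 2, -12]
P̄ = F·P·Fᵀ + Q = [14 -6 18; -6 7 -9; 18 -9 102]
S = H·P̄·Hᵀ + R = [455 -510; -510 612]
K = P̄·Hᵀ·S⁻¹ = [17/45 385/918; 0 -5/102; -13/30 19/612]
x' − x̄ = [4991/1530, -55/34, 13421/1020] = K·y
y = (KᵀK)⁻¹·Kᵀ·(x' − x̄) = [-28, 33]
z = y + H·x̄ = [-28, 33] + [26, -32] = [-2, 1]

z = [-2, 1]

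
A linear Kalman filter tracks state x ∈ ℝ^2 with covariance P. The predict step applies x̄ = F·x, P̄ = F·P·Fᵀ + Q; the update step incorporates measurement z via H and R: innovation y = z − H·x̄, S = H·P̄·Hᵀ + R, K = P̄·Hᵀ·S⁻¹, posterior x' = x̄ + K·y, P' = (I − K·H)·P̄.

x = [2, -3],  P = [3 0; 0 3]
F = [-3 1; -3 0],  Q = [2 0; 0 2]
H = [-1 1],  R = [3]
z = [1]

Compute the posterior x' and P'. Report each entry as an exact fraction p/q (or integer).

x' = [-8, -32/5]
P' = [59/2 28; 28 143/5]

x̄ = F·x = [-9, -6]
P̄ = F·P·Fᵀ + Q = [32 27; 27 29]
y = z − H·x̄ = [-2]
S = H·P̄·Hᵀ + R = [10]
K = P̄·Hᵀ·S⁻¹ = [-1/2; 1/5]
x' = x̄ + K·y = [-8, -32/5]
P' = (I − K·H)·P̄ = [59/2 28; 28 143/5]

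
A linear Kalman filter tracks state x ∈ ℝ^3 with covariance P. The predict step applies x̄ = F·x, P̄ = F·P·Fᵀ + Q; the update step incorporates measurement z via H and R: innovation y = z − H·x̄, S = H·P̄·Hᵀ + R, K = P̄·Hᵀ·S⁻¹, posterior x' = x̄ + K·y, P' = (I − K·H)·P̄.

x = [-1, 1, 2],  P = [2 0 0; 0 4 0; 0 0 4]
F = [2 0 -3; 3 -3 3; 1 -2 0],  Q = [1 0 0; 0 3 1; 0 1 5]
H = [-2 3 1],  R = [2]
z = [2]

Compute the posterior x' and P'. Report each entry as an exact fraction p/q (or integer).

x' = [-5131/750, -1969/750, -474/125]
P' = [10634/375 5141/375 1922/125; 5141/375 2834/375 653/125; 1922/125 653/125 1903/125]

x̄ = F·x = [-8, 0, -3]
P̄ = F·P·Fᵀ + Q = [45 -24 4; -24 93 31; 4 31 23]
y = z − H·x̄ = [-11]
S = H·P̄·Hᵀ + R = [1500]
K = P̄·Hᵀ·S⁻¹ = [-79/750; 179/750; 9/125]
x' = x̄ + K·y = [-5131/750, -1969/750, -474/125]
P' = (I − K·H)·P̄ = [10634/375 5141/375 1922/125; 5141/375 2834/375 653/125; 1922/125 653/125 1903/125]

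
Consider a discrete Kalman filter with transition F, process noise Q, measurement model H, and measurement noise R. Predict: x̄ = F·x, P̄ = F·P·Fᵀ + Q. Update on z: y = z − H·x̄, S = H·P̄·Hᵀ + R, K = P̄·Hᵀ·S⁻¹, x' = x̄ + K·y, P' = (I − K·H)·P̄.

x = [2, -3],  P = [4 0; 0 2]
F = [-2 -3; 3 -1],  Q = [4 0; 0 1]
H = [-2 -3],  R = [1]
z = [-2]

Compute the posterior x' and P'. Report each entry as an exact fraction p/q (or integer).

x̄ = F·x = [5, 9]
P̄ = F·P·Fᵀ + Q = [38 -18; -18 39]
y = z − H·x̄ = [35]
S = H·P̄·Hᵀ + R = [288]
K = P̄·Hᵀ·S⁻¹ = [-11/144; -9/32]
x' = x̄ + K·y = [335/144, -27/32]
P' = (I − K·H)·P̄ = [2615/72 -387/16; -387/16 519/32]

x' = [335/144, -27/32]
P' = [2615/72 -387/16; -387/16 519/32]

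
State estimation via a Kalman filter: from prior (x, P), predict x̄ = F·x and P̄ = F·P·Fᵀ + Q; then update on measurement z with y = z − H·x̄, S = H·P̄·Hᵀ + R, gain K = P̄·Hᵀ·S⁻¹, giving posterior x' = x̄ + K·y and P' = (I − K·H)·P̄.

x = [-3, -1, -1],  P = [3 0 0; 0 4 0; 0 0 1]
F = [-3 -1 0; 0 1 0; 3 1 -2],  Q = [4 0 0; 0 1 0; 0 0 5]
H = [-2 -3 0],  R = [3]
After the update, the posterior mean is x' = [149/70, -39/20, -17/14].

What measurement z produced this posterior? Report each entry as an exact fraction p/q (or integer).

x̄ = F·x = [10, -1, -8]
P̄ = F·P·Fᵀ + Q = [35 -4 -31; -4 5 4; -31 4 40]
S = H·P̄·Hᵀ + R = [140]
K = P̄·Hᵀ·S⁻¹ = [-29/70; -1/20; 5/14]
x' − x̄ = [-551/70, -19/20, 95/14] = K·y
y = (KᵀK)⁻¹·Kᵀ·(x' − x̄) = [19]
z = y + H·x̄ = [19] + [-17] = [2]

z = [2]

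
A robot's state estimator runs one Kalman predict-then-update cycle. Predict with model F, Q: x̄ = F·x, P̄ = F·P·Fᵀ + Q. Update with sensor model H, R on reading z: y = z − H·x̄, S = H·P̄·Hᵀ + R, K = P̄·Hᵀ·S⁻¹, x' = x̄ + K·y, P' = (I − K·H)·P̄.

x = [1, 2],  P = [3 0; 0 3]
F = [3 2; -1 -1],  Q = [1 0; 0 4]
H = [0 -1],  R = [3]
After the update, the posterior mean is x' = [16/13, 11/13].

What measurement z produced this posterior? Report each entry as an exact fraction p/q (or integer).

z = [-2]

x̄ = F·x = [7, -3]
P̄ = F·P·Fᵀ + Q = [40 -15; -15 10]
S = H·P̄·Hᵀ + R = [13]
K = P̄·Hᵀ·S⁻¹ = [15/13; -10/13]
x' − x̄ = [-75/13, 50/13] = K·y
y = (KᵀK)⁻¹·Kᵀ·(x' − x̄) = [-5]
z = y + H·x̄ = [-5] + [3] = [-2]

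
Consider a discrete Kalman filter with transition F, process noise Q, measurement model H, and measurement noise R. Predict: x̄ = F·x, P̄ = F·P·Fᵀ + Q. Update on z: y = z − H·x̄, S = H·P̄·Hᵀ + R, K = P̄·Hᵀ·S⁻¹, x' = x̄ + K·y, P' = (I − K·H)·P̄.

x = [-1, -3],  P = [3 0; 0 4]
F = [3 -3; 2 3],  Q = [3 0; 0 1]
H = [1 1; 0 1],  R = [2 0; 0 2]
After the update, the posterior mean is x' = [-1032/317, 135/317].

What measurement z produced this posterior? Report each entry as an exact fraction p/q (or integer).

z = [-3, 1]

x̄ = F·x = [6, -11]
P̄ = F·P·Fᵀ + Q = [66 -18; -18 49]
S = H·P̄·Hᵀ + R = [81 31; 31 51]
K = P̄·Hᵀ·S⁻¹ = [1503/1585 -1473/1585; 31/1585 1504/1585]
x' − x̄ = [-2934/317, 3622/317] = K·y
y = (KᵀK)⁻¹·Kᵀ·(x' − x̄) = [2, 12]
z = y + H·x̄ = [2, 12] + [-5, -11] = [-3, 1]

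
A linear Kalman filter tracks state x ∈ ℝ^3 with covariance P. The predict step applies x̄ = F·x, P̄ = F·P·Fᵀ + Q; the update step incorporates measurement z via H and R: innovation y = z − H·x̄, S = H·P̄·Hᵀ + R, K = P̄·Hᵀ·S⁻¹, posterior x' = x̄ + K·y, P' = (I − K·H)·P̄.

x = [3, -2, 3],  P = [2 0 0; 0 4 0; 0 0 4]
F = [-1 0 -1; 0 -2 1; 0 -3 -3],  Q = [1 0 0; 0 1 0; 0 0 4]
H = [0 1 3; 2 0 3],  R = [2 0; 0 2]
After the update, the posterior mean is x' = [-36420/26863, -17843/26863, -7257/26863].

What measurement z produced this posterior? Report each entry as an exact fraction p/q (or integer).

x̄ = F·x = [-6, 7, -3]
P̄ = F·P·Fᵀ + Q = [7 -4 12; -4 21 12; 12 12 76]
S = H·P̄·Hᵀ + R = [779 784; 784 858]
K = P̄·Hᵀ·S⁻¹ = [-5872/26863 6931/26863; 13477/26863 -11438/26863; 4176/26863 4074/26863]
x' − x̄ = [124758/26863, -205884/26863, 73332/26863] = K·y
y = (KᵀK)⁻¹·Kᵀ·(x' − x̄) = [0, 18]
z = y + H·x̄ = [0, 18] + [-2, -21] = [-2, -3]

z = [-2, -3]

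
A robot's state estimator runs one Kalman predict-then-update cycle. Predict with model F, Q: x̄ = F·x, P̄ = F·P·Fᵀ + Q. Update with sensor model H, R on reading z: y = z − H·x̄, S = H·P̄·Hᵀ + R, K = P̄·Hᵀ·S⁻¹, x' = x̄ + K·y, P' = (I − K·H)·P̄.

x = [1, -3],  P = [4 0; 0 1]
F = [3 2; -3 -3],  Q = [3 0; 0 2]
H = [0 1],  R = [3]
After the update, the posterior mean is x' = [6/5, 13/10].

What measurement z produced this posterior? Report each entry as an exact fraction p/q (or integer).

z = [1]

x̄ = F·x = [-3, 6]
P̄ = F·P·Fᵀ + Q = [43 -42; -42 47]
S = H·P̄·Hᵀ + R = [50]
K = P̄·Hᵀ·S⁻¹ = [-21/25; 47/50]
x' − x̄ = [21/5, -47/10] = K·y
y = (KᵀK)⁻¹·Kᵀ·(x' − x̄) = [-5]
z = y + H·x̄ = [-5] + [6] = [1]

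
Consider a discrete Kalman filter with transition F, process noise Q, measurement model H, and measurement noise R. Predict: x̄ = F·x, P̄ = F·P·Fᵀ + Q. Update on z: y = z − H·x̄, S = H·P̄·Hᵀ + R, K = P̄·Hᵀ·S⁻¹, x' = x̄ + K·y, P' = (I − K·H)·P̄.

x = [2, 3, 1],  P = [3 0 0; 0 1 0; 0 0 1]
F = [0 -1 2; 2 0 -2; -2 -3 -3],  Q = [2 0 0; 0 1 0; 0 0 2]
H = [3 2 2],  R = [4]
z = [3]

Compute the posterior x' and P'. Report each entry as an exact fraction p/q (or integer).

x̄ = F·x = [-1, 2, -16]
P̄ = F·P·Fᵀ + Q = [7 -4 -3; -4 17 -6; -3 -6 32]
y = z − H·x̄ = [34]
S = H·P̄·Hᵀ + R = [131]
K = P̄·Hᵀ·S⁻¹ = [7/131; 10/131; 43/131]
x' = x̄ + K·y = [107/131, 602/131, -634/131]
P' = (I − K·H)·P̄ = [868/131 -594/131 -694/131; -594/131 2127/131 -1216/131; -694/131 -1216/131 2343/131]

x' = [107/131, 602/131, -634/131]
P' = [868/131 -594/131 -694/131; -594/131 2127/131 -1216/131; -694/131 -1216/131 2343/131]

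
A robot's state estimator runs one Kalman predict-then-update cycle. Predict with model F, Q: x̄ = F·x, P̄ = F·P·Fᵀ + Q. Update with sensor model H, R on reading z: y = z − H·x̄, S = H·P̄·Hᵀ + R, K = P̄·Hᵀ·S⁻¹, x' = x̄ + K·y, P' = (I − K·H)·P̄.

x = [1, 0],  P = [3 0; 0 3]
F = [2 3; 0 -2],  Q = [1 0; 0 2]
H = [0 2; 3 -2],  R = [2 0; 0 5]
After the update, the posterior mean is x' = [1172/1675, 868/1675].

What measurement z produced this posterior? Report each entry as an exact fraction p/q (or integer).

x̄ = F·x = [2, 0]
P̄ = F·P·Fᵀ + Q = [40 -18; -18 14]
S = H·P̄·Hᵀ + R = [58 -164; -164 637]
K = P̄·Hᵀ·S⁻¹ = [442/1675 524/1675; 2194/5025 -82/5025]
x' − x̄ = [-2178/1675, 868/1675] = K·y
y = (KᵀK)⁻¹·Kᵀ·(x' − x̄) = [1, -5]
z = y + H·x̄ = [1, -5] + [0, 6] = [1, 1]

z = [1, 1]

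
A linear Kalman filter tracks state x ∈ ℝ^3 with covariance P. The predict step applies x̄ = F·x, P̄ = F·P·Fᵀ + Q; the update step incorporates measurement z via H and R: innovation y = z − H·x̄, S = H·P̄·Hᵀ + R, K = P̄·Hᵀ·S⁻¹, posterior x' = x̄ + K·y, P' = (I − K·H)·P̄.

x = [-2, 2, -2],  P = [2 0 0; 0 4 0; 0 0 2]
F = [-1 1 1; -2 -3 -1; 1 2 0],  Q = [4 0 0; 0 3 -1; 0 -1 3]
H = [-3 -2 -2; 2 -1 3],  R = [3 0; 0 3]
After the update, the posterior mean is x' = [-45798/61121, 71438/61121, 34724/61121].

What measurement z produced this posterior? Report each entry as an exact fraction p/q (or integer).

z = [-1, -1]

x̄ = F·x = [2, 0, 2]
P̄ = F·P·Fᵀ + Q = [12 -10 6; -10 49 -29; 6 -29 21]
S = H·P̄·Hᵀ + R = [111 -52; -52 575]
K = P̄·Hᵀ·S⁻¹ = [-13396/61121 4316/61121; -13862/61121 -17836/61121; 4258/61121 11440/61121]
x' − x̄ = [-168040/61121, 71438/61121, -87518/61121] = K·y
y = (KᵀK)⁻¹·Kᵀ·(x' − x̄) = [9, -11]
z = y + H·x̄ = [9, -11] + [-10, 10] = [-1, -1]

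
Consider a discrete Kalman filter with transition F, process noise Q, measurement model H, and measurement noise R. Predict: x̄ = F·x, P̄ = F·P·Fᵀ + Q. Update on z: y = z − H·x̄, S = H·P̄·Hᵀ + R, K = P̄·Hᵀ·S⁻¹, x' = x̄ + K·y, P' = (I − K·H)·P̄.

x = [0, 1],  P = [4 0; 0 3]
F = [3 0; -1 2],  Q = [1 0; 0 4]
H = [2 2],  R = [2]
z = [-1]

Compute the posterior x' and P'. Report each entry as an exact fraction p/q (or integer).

x' = [-125/67, 94/67]
P' = [1229/67 -1204/67; -1204/67 1212/67]

x̄ = F·x = [0, 2]
P̄ = F·P·Fᵀ + Q = [37 -12; -12 20]
y = z − H·x̄ = [-5]
S = H·P̄·Hᵀ + R = [134]
K = P̄·Hᵀ·S⁻¹ = [25/67; 8/67]
x' = x̄ + K·y = [-125/67, 94/67]
P' = (I − K·H)·P̄ = [1229/67 -1204/67; -1204/67 1212/67]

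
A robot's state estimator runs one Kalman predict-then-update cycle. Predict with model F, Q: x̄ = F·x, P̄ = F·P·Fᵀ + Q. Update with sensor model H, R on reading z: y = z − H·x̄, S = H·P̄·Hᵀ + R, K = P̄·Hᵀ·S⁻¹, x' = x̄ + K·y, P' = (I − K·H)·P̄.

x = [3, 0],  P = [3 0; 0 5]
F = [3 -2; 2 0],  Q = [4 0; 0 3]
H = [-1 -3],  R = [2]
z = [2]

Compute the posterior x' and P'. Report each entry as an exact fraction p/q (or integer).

x̄ = F·x = [9, 6]
P̄ = F·P·Fᵀ + Q = [51 18; 18 15]
y = z − H·x̄ = [29]
S = H·P̄·Hᵀ + R = [296]
K = P̄·Hᵀ·S⁻¹ = [-105/296; -63/296]
x' = x̄ + K·y = [-381/296, -51/296]
P' = (I − K·H)·P̄ = [4071/296 -1287/296; -1287/296 471/296]

x' = [-381/296, -51/296]
P' = [4071/296 -1287/296; -1287/296 471/296]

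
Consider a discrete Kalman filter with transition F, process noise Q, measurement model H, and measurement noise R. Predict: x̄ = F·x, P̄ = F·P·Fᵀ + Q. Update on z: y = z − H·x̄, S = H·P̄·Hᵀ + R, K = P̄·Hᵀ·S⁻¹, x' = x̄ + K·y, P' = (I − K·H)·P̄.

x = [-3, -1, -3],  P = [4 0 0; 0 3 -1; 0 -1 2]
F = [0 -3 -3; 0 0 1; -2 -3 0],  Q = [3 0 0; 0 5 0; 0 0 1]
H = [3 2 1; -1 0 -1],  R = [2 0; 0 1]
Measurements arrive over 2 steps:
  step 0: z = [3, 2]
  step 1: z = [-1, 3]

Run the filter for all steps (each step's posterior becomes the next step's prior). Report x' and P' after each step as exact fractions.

step 0: x' = [5001/1268, -580/317, -3465/634], P' = [7089/1268 -1668/317 -3603/634; -1668/317 1775/317 1565/317; -3603/634 1565/317 2121/317]
step 1: x' = [2972617/999982, -6230689/2999946, -17463305/2999946], P' = [1991061/499991 -1971964/499991 -1819385/499991; -1971964/499991 6771748/1499973 4883894/1499973; -1819385/499991 4883894/1499973 6185659/1499973]

step 0: x̄ = F·x = [12, -3, 9]
step 0: P̄ = F·P·Fᵀ + Q = [30 -3 18; -3 7 3; 18 3 44]
step 0: y = z − H·x̄ = [-36, 23]
step 0: S = H·P̄·Hᵀ + R = [428 -206; -206 111]
step 0: K = P̄·Hᵀ·S⁻¹ = [717/2536 117/1268; 111/634 103/317; -307/1268 -639/634]
step 0: x' = x̄ + K·y = [5001/1268, -580/317, -3465/634]
step 0: P' = (I − K·H)·P̄ = [7089/1268 -1668/317 -3603/634; -1668/317 1775/317 1565/317; -3603/634 1565/317 2121/317]
step 1: x̄ = F·x = [13875/634, -3465/634, -1521/634]
step 1: P̄ = F·P·Fᵀ + Q = [64185/317 -11058/317 9243/317; -11058/317 3706/317 -1092/317; 9243/317 -1092/317 3365/317]
step 1: y = z − H·x̄ = [-16904/317, 7128/317]
step 1: S = H·P̄·Hᵀ + R = [514882/317 -208592/317; -208592/317 86353/317]
step 1: K = P̄·Hᵀ·S⁻¹ = [104935/499991 -171676/499991; 339857/1499973 1031998/1499973; -210509/1499973 -727504/1499973]
step 1: x' = x̄ + K·y = [2972617/999982, -6230689/2999946, -17463305/2999946]
step 1: P' = (I − K·H)·P̄ = [1991061/499991 -1971964/499991 -1819385/499991; -1971964/499991 6771748/1499973 4883894/1499973; -1819385/499991 4883894/1499973 6185659/1499973]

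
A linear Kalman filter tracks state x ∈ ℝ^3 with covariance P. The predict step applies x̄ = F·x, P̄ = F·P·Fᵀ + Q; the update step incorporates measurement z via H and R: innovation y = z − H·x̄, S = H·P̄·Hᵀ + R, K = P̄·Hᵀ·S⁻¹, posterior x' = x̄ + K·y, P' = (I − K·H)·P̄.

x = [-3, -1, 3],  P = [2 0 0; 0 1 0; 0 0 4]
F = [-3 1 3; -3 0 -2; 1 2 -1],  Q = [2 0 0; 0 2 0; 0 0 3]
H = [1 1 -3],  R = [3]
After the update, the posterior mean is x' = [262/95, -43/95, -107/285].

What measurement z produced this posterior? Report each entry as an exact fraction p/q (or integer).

x̄ = F·x = [17, 3, -8]
P̄ = F·P·Fᵀ + Q = [57 -6 -16; -6 36 2; -16 2 13]
S = H·P̄·Hᵀ + R = [285]
K = P̄·Hᵀ·S⁻¹ = [33/95; 8/95; -53/285]
x' − x̄ = [-1353/95, -328/95, 2173/285] = K·y
y = (KᵀK)⁻¹·Kᵀ·(x' − x̄) = [-41]
z = y + H·x̄ = [-41] + [44] = [3]

z = [3]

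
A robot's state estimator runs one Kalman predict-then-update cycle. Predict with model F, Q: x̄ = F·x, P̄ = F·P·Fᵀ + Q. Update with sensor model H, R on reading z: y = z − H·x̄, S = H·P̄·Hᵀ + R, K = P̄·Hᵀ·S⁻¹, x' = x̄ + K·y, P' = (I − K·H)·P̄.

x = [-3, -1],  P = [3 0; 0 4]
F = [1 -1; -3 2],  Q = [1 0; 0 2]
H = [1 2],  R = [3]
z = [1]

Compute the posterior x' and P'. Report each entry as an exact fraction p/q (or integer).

x' = [40/123, 58/123]
P' = [308/123 -193/123; -193/123 206/123]

x̄ = F·x = [-2, 7]
P̄ = F·P·Fᵀ + Q = [8 -17; -17 45]
y = z − H·x̄ = [-11]
S = H·P̄·Hᵀ + R = [123]
K = P̄·Hᵀ·S⁻¹ = [-26/123; 73/123]
x' = x̄ + K·y = [40/123, 58/123]
P' = (I − K·H)·P̄ = [308/123 -193/123; -193/123 206/123]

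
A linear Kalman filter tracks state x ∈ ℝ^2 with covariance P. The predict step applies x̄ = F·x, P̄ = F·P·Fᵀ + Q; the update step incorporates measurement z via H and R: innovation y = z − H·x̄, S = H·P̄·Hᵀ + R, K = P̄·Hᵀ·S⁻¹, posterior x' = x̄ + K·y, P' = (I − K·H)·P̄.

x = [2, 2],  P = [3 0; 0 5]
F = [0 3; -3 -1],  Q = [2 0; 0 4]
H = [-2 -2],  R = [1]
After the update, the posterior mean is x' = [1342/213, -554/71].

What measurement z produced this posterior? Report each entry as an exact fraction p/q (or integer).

z = [3]

x̄ = F·x = [6, -8]
P̄ = F·P·Fᵀ + Q = [47 -15; -15 36]
S = H·P̄·Hᵀ + R = [213]
K = P̄·Hᵀ·S⁻¹ = [-64/213; -14/71]
x' − x̄ = [64/213, 14/71] = K·y
y = (KᵀK)⁻¹·Kᵀ·(x' − x̄) = [-1]
z = y + H·x̄ = [-1] + [4] = [3]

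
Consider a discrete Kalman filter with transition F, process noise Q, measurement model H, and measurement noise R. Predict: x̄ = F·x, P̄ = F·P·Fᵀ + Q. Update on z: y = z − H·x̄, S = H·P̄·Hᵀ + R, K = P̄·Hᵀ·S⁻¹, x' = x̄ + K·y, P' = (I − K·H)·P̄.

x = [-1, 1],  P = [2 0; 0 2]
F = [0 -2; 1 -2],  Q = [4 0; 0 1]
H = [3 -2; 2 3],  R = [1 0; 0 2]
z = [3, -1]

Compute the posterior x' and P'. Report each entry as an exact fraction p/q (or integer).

x' = [6170/11849, -8427/11849]
P' = [1180/11849 424/11849; 424/11849 1518/11849]

x̄ = F·x = [-2, -3]
P̄ = F·P·Fᵀ + Q = [12 8; 8 11]
y = z − H·x̄ = [3, 12]
S = H·P̄·Hᵀ + R = [57 46; 46 245]
K = P̄·Hᵀ·S⁻¹ = [2692/11849 1816/11849; -1764/11849 2701/11849]
x' = x̄ + K·y = [6170/11849, -8427/11849]
P' = (I − K·H)·P̄ = [1180/11849 424/11849; 424/11849 1518/11849]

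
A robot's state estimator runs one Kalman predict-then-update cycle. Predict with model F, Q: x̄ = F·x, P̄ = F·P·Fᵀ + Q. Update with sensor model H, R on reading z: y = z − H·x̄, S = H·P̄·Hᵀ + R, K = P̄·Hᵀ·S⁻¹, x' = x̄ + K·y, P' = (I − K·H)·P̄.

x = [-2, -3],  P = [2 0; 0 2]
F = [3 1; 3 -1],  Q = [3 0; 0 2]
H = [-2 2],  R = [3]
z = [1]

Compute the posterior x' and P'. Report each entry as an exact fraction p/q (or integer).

x̄ = F·x = [-9, -3]
P̄ = F·P·Fᵀ + Q = [23 16; 16 22]
y = z − H·x̄ = [-11]
S = H·P̄·Hᵀ + R = [55]
K = P̄·Hᵀ·S⁻¹ = [-14/55; 12/55]
x' = x̄ + K·y = [-31/5, -27/5]
P' = (I − K·H)·P̄ = [1069/55 1048/55; 1048/55 1066/55]

x' = [-31/5, -27/5]
P' = [1069/55 1048/55; 1048/55 1066/55]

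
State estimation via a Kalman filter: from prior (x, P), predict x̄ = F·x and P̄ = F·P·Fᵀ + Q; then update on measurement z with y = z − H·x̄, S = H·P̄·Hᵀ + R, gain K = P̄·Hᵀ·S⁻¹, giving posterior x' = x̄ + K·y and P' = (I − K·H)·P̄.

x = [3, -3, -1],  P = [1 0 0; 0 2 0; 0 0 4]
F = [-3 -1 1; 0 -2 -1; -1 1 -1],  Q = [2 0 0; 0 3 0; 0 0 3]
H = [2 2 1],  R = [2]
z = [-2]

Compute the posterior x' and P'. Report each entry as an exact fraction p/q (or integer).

x̄ = F·x = [-7, 7, -5]
P̄ = F·P·Fᵀ + Q = [17 0 -3; 0 15 0; -3 0 10]
y = z − H·x̄ = [3]
S = H·P̄·Hᵀ + R = [128]
K = P̄·Hᵀ·S⁻¹ = [31/128; 15/64; 1/32]
x' = x̄ + K·y = [-803/128, 493/64, -157/32]
P' = (I − K·H)·P̄ = [1215/128 -465/64 -127/32; -465/64 255/32 -15/16; -127/32 -15/16 79/8]

x' = [-803/128, 493/64, -157/32]
P' = [1215/128 -465/64 -127/32; -465/64 255/32 -15/16; -127/32 -15/16 79/8]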